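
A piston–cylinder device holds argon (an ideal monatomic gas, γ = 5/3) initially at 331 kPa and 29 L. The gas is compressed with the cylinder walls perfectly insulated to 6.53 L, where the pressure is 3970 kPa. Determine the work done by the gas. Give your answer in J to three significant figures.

Adiabatic: W = (P₁V₁ − P₂V₂)/(γ − 1) with γ = 5/3.
P₁V₁ = 9599 J, P₂V₂ = 25924 J.
W = (9599 − 25924) / 0.6667 = -24488 J.

W ≈ -24500 J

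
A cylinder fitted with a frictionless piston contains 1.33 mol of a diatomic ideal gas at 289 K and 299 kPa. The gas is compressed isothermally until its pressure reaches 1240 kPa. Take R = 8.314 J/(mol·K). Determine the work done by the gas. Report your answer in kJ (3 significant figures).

Isothermal process: W = nRT ln(V₂/V₁) = nRT ln(P₁/P₂).
W = (1.33)(8.314)(289) × ln(299/1240)
  = 3196 × ln(0.2411) = 3196 × -1.422
W_by_gas = -4546 J.

W ≈ -4.55 kJ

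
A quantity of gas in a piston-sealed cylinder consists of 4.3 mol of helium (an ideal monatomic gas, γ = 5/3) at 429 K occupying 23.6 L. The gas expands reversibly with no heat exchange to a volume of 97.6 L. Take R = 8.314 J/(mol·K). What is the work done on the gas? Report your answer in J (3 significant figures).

Adiabatic: TV^(γ−1) = const with γ = 5/3.
T₂ = T₁ (V₁/V₂)^(γ−1) = 429 × (23.6/97.6)^0.667 = 429 × 0.3881 = 166.5 K.
W_by = nCᵥ(T₁ − T₂) = (4.3)(12.47)(429 − 166.5) = 14076 J.
Work on gas = −W_by = -14076 J.

W ≈ -14100 J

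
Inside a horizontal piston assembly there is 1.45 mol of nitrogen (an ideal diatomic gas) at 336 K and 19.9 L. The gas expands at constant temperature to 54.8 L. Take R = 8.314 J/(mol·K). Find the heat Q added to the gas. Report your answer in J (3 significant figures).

Q ≈ 4100 J

Isothermal ⇒ ΔU = 0, so Q = W = nRT ln(V₂/V₁).
Q = (1.45)(8.314)(336) ln(54.8/19.9) = 4051 × 1.013 = 4103 J.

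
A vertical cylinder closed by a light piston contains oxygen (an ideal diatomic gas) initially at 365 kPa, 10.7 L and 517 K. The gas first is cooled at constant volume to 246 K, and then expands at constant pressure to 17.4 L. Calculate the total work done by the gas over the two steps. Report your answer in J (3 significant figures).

Step 1 (isochoric): W = 0 (constant volume).
After step 1: P = 173.7 kPa (V unchanged).
Step 2 (isobaric): W = PΔV = (173.7 kPa)(17.4 − 10.7 L) = 1164 J.
W_total = 0 + 1164 = 1164 J.

W_total ≈ 1160 J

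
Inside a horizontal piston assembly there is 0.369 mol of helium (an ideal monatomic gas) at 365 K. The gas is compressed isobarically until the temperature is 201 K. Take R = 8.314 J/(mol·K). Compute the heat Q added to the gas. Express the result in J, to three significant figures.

Q ≈ -1260 J

Isobaric: W = nRΔT = (0.369)(8.314)(-164) = -503.1 J.
ΔU = nCᵥΔT with Cᵥ = 3R/2: ΔU = (0.369)(12.47)(-164) = -754.7 J.
Q = ΔU + W = -754.7 − 503.1 = -1258 J.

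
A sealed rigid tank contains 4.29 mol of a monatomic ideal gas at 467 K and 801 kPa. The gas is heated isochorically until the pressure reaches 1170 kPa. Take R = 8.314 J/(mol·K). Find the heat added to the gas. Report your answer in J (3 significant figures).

Constant volume ⇒ W = 0, so Q = ΔU = nCᵥΔT with Cᵥ = 3R/2 = 12.47 J/(mol·K).
At constant V, T₂/T₁ = P₂/P₁ ⇒ ΔT = T₁(P₂/P₁ − 1) = 467·(1170/801 − 1) = 215.1 K.
ΔU = (4.29)(12.47)(215.1) = 11510 J.

Q ≈ 11500 J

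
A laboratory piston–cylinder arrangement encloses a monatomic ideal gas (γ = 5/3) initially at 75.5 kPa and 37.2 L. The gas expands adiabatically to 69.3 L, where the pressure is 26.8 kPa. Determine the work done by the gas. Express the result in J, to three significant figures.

Adiabatic: W = (P₁V₁ − P₂V₂)/(γ − 1) with γ = 5/3.
P₁V₁ = 2809 J, P₂V₂ = 1857 J.
W = (2809 − 1857) / 0.6667 = 1427 J.

W ≈ 1430 J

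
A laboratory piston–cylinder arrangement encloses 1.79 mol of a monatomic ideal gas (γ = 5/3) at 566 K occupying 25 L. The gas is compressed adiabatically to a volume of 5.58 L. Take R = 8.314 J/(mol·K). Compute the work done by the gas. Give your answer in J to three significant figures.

W ≈ -21700 J

Adiabatic: TV^(γ−1) = const with γ = 5/3.
T₂ = T₁ (V₁/V₂)^(γ−1) = 566 × (25/5.58)^0.667 = 566 × 2.718 = 1538 K.
W_by = nCᵥ(T₁ − T₂) = (1.79)(12.47)(566 − 1538) = -21703 J.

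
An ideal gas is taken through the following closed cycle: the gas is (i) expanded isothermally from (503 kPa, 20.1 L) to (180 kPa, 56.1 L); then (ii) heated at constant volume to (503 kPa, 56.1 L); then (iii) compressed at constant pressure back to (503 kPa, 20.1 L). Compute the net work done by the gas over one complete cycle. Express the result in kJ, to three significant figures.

W_net ≈ -7.73 kJ

Leg (i): W = PᵢVᵢ ln(V_f/Vᵢ) = (10110) ln(56.1/20.1) = 10377 J.
Leg (ii): W = 0.
Leg (iii): W = PΔV = (503)(20.1 − 56.1) = -18108 J.
W_net = 10377 − 18108 = -7731 J.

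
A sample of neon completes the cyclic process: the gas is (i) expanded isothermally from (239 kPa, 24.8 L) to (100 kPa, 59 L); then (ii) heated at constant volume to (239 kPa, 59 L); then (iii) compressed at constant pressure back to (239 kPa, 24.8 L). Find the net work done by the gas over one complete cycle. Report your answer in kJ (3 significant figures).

W_net ≈ -3.04 kJ

Leg (i): W = PᵢVᵢ ln(V_f/Vᵢ) = (5927) ln(59/24.8) = 5137 J.
Leg (ii): W = 0.
Leg (iii): W = PΔV = (239)(24.8 − 59) = -8174 J.
W_net = 5137 − 8174 = -3037 J.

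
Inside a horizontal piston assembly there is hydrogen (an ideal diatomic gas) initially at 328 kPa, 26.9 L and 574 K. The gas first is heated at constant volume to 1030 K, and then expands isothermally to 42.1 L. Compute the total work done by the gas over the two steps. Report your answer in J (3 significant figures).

Step 1 (isochoric): W = 0 (constant volume).
After step 1: P = 588.6 kPa (V unchanged).
Step 2 (isothermal): W = P₁V₁ ln(V₂/V₁) = (15833) ln(42.1/26.9) = 7092 J.
W_total = 0 + 7092 = 7092 J.

W_total ≈ 7090 J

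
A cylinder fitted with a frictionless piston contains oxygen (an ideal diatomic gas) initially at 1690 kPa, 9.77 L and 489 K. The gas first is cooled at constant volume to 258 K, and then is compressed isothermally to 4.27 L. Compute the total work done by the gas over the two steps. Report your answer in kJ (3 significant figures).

Step 1 (isochoric): W = 0 (constant volume).
After step 1: P = 891.7 kPa (V unchanged).
Step 2 (isothermal): W = P₁V₁ ln(V₂/V₁) = (8711) ln(4.27/9.77) = -7211 J.
W_total = 0 − 7211 = -7211 J.

W_total ≈ -7.21 kJ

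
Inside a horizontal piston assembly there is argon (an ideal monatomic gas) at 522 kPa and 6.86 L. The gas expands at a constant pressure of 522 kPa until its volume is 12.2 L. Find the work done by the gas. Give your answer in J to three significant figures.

W ≈ 2790 J

Isobaric: W = P ΔV.
W = (522 kPa)(12.2 − 6.86 L) = (522)(5.34) = 2787 J.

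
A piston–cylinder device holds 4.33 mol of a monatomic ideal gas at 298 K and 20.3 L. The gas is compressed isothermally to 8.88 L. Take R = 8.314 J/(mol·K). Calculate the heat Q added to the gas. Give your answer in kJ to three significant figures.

Isothermal ⇒ ΔU = 0, so Q = W = nRT ln(V₂/V₁).
Q = (4.33)(8.314)(298) ln(8.88/20.3) = 10728 × -0.8268 = -8870 J.

Q ≈ -8.87 kJ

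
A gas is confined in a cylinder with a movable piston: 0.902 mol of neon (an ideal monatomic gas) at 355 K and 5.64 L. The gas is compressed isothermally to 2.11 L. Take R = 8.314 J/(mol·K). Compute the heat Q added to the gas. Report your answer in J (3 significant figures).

Q ≈ -2620 J

Isothermal ⇒ ΔU = 0, so Q = W = nRT ln(V₂/V₁).
Q = (0.902)(8.314)(355) ln(2.11/5.64) = 2662 × -0.9832 = -2617 J.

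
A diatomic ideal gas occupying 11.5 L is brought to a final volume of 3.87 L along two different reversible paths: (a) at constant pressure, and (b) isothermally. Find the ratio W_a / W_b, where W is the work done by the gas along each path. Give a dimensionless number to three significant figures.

Path (a) isobaric: W = P₁(V₂ − V₁) → W_a/(P₁V₁) = -0.6635.
Path (b) isothermal: W = P₁V₁ ln(V₂/V₁) → W_b/(P₁V₁) = -1.089.
W_a / W_b = -0.6635 / -1.089 = 0.6092.

W_a / W_b ≈ 0.609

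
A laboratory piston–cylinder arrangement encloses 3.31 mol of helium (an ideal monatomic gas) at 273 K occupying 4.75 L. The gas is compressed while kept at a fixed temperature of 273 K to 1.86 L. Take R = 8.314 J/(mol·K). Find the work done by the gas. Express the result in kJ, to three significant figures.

W ≈ -7.04 kJ

Isothermal: W = nRT ln(V₂/V₁).
W = (3.31)(8.314)(273) × ln(1.86/4.75)
  = 7513 × -0.9376
W_by_gas = -7044 J.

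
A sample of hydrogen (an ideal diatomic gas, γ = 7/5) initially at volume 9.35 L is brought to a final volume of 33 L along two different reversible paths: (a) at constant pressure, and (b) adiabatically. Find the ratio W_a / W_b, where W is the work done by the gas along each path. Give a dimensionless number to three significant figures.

W_a / W_b ≈ 2.55

Path (a) isobaric: W = P₁(V₂ − V₁) → W_a/(P₁V₁) = 2.529.
Path (b) adiabatic: W = P₁V₁(1 − (V₁/V₂)^(γ−1))/(γ−1) → W_b/(P₁V₁) = 0.9904.
W_a / W_b = 2.529 / 0.9904 = 2.554.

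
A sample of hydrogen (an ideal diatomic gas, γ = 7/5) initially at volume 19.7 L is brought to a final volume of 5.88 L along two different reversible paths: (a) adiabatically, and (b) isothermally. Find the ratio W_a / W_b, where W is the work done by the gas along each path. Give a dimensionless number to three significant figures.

Path (a) adiabatic: W = P₁V₁(1 − (V₁/V₂)^(γ−1))/(γ−1) → W_a/(P₁V₁) = -1.555.
Path (b) isothermal: W = P₁V₁ ln(V₂/V₁) → W_b/(P₁V₁) = -1.209.
W_a / W_b = -1.555 / -1.209 = 1.286.

W_a / W_b ≈ 1.29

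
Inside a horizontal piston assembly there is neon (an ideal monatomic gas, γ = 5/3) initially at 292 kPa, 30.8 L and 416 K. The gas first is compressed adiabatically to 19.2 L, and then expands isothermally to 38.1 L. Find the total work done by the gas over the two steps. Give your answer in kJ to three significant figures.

W_total ≈ 3.45 kJ

Step 1 (adiabatic): W = (P₁V₁ − P₂V₂)/(γ−1) = (8994 − 12324)/0.667 = -4996 J.
After step 1: P = 641.9 kPa, V = 19.2 L, T = 570.1 K.
Step 2 (isothermal): W = P₁V₁ ln(V₂/V₁) = (12324) ln(38.1/19.2) = 8446 J.
W_total = -4996 + 8446 = 3450 J.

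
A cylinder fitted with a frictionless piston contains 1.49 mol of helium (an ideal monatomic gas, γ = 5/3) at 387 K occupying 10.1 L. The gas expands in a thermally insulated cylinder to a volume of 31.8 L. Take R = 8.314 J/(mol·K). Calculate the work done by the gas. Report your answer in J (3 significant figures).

W ≈ 3840 J

Adiabatic: TV^(γ−1) = const with γ = 5/3.
T₂ = T₁ (V₁/V₂)^(γ−1) = 387 × (10.1/31.8)^0.667 = 387 × 0.4655 = 180.2 K.
W_by = nCᵥ(T₁ − T₂) = (1.49)(12.47)(387 − 180.2) = 3844 J.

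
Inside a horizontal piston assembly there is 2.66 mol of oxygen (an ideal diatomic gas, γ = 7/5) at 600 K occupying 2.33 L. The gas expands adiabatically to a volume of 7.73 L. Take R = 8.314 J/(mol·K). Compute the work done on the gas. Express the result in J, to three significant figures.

Adiabatic: TV^(γ−1) = const with γ = 7/5.
T₂ = T₁ (V₁/V₂)^(γ−1) = 600 × (2.33/7.73)^0.4 = 600 × 0.619 = 371.4 K.
W_by = nCᵥ(T₁ − T₂) = (2.66)(20.79)(600 − 371.4) = 12640 J.
Work on gas = −W_by = -12640 J.

W ≈ -12600 J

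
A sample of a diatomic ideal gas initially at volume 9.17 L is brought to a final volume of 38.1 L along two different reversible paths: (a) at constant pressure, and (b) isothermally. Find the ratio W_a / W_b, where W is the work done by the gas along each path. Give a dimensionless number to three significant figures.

W_a / W_b ≈ 2.22

Path (a) isobaric: W = P₁(V₂ − V₁) → W_a/(P₁V₁) = 3.155.
Path (b) isothermal: W = P₁V₁ ln(V₂/V₁) → W_b/(P₁V₁) = 1.424.
W_a / W_b = 3.155 / 1.424 = 2.215.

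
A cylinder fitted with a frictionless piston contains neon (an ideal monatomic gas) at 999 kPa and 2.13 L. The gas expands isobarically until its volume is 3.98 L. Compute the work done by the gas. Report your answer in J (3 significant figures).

Isobaric: W = P ΔV.
W = (999 kPa)(3.98 − 2.13 L) = (999)(1.85) = 1848 J.

W ≈ 1850 J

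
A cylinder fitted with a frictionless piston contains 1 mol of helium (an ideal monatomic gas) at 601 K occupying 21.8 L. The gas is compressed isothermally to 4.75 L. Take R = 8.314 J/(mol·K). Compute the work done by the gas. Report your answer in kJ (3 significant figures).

W ≈ -7.61 kJ

Isothermal: W = nRT ln(V₂/V₁).
W = (1)(8.314)(601) × ln(4.75/21.8)
  = 4997 × -1.524
W_by_gas = -7614 J.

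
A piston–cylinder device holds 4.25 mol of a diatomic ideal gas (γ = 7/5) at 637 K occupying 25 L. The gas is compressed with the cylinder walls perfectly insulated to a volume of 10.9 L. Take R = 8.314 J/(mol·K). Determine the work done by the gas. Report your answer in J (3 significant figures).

Adiabatic: TV^(γ−1) = const with γ = 7/5.
T₂ = T₁ (V₁/V₂)^(γ−1) = 637 × (25/10.9)^0.4 = 637 × 1.394 = 887.9 K.
W_by = nCᵥ(T₁ − T₂) = (4.25)(20.79)(637 − 887.9) = -22160 J.

W ≈ -22200 J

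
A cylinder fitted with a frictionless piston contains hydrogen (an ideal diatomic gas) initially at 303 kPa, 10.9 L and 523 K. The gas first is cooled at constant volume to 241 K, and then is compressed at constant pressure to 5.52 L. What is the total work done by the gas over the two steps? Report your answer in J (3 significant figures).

W_total ≈ -751 J

Step 1 (isochoric): W = 0 (constant volume).
After step 1: P = 139.6 kPa (V unchanged).
Step 2 (isobaric): W = PΔV = (139.6 kPa)(5.52 − 10.9 L) = -751.2 J.
W_total = 0 − 751.2 = -751.2 J.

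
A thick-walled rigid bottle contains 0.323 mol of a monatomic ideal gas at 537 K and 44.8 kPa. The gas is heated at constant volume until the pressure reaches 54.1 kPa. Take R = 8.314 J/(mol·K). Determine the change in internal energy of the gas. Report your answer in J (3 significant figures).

ΔU ≈ 449 J

Constant volume ⇒ W = 0, so Q = ΔU = nCᵥΔT with Cᵥ = 3R/2 = 12.47 J/(mol·K).
At constant V, T₂/T₁ = P₂/P₁ ⇒ ΔT = T₁(P₂/P₁ − 1) = 537·(54.1/44.8 − 1) = 111.5 K.
ΔU = (0.323)(12.47)(111.5) = 449 J.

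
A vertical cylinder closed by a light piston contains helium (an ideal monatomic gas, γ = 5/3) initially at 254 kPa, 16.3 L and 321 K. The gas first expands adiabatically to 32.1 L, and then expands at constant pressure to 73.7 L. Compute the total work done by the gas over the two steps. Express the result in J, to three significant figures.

W_total ≈ 5670 J

Step 1 (adiabatic): W = (P₁V₁ − P₂V₂)/(γ−1) = (4140 − 2635)/0.667 = 2258 J.
After step 1: P = 82.09 kPa, V = 32.1 L, T = 204.3 K.
Step 2 (isobaric): W = PΔV = (82.09 kPa)(73.7 − 32.1 L) = 3415 J.
W_total = 2258 + 3415 = 5673 J.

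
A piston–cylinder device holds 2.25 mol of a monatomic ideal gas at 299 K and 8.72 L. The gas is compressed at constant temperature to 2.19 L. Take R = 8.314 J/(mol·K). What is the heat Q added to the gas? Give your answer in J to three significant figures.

Q ≈ -7730 J

Isothermal ⇒ ΔU = 0, so Q = W = nRT ln(V₂/V₁).
Q = (2.25)(8.314)(299) ln(2.19/8.72) = 5593 × -1.382 = -7728 J.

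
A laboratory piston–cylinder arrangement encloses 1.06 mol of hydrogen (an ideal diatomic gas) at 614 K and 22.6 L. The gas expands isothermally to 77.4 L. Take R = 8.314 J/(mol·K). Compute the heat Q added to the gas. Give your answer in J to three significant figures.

Q ≈ 6660 J

Isothermal ⇒ ΔU = 0, so Q = W = nRT ln(V₂/V₁).
Q = (1.06)(8.314)(614) ln(77.4/22.6) = 5411 × 1.231 = 6661 J.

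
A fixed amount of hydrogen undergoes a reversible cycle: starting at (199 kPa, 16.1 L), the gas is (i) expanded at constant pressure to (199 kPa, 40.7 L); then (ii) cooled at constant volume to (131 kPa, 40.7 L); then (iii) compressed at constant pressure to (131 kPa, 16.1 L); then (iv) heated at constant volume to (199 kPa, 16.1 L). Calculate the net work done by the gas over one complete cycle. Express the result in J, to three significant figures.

W_net ≈ 1670 J

Constant-volume legs do no work.
W(i) = (199)(40.7 − 16.1) = 4895 J; W(iii) = (131)(16.1 − 40.7) = -3223 J.
W_net = 4895 − 3223 = 1673 J (the clockwise enclosed area).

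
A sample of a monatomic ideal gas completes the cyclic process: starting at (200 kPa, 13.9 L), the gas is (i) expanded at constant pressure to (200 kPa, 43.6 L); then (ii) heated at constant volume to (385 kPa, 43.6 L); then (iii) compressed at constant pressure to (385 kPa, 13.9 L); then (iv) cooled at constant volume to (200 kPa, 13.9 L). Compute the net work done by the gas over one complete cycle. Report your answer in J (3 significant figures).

W_net ≈ -5490 J

Constant-volume legs do no work.
W(i) = (200)(43.6 − 13.9) = 5940 J; W(iii) = (385)(13.9 − 43.6) = -11435 J.
W_net = 5940 − 11435 = -5495 J (the counter-clockwise enclosed area).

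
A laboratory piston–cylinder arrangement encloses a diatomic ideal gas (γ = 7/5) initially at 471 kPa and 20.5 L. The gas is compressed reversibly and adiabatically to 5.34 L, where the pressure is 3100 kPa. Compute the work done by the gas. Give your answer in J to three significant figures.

Adiabatic: W = (P₁V₁ − P₂V₂)/(γ − 1) with γ = 7/5.
P₁V₁ = 9656 J, P₂V₂ = 16554 J.
W = (9656 − 16554) / 0.4 = -17246 J.

W ≈ -17200 J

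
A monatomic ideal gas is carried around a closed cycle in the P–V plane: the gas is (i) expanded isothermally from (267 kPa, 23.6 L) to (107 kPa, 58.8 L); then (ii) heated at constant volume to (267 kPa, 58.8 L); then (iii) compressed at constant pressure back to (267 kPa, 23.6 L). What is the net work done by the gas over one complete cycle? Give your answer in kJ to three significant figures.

W_net ≈ -3.65 kJ

Leg (i): W = PᵢVᵢ ln(V_f/Vᵢ) = (6301) ln(58.8/23.6) = 5752 J.
Leg (ii): W = 0.
Leg (iii): W = PΔV = (267)(23.6 − 58.8) = -9398 J.
W_net = 5752 − 9398 = -3646 J.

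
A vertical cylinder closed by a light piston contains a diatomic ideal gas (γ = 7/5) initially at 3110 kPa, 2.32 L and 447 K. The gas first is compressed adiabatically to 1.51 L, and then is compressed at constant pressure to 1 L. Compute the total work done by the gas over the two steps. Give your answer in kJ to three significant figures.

W_total ≈ -6.27 kJ

Step 1 (adiabatic): W = (P₁V₁ − P₂V₂)/(γ−1) = (7215 − 8567)/0.4 = -3381 J.
After step 1: P = 5674 kPa, V = 1.51 L, T = 530.8 K.
Step 2 (isobaric): W = PΔV = (5674 kPa)(1 − 1.51 L) = -2894 J.
W_total = -3381 − 2894 = -6274 J.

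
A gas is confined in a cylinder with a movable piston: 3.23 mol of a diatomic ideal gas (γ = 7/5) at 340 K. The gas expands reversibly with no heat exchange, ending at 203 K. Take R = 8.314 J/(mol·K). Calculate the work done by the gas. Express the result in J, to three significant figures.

W ≈ 9200 J

Adiabatic ⇒ Q = 0, so W_by = −ΔU = nCᵥ(T₁ − T₂).
Cᵥ = 5R/2 = 20.79 J/(mol·K).
W = (3.23)(20.79)(340 − 203) = 9198 J.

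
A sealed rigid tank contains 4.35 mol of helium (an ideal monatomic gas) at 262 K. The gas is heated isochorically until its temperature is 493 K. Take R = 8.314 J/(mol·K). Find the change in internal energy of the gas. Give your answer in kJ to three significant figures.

Constant volume ⇒ W = 0, so Q = ΔU = nCᵥΔT with Cᵥ = 3R/2 = 12.47 J/(mol·K).
ΔU = (4.35)(12.47)(493 − 262) = 12531 J.

ΔU ≈ 12.5 kJ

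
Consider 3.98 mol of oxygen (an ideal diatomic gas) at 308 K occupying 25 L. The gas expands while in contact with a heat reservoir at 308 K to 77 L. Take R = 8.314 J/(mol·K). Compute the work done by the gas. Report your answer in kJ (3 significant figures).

W ≈ 11.5 kJ

Isothermal: W = nRT ln(V₂/V₁).
W = (3.98)(8.314)(308) × ln(77/25)
  = 10192 × 1.125
W_by_gas = 11465 J.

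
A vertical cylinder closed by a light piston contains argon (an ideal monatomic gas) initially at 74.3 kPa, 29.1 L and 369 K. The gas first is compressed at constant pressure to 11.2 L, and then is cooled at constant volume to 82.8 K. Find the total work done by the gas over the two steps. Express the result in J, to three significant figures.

Step 1 (isobaric): W = PΔV = (74.3 kPa)(11.2 − 29.1 L) = -1330 J.
Step 2 (isochoric): W = 0 (constant volume).
W_total = -1330 + 0 = -1330 J.

W_total ≈ -1330 J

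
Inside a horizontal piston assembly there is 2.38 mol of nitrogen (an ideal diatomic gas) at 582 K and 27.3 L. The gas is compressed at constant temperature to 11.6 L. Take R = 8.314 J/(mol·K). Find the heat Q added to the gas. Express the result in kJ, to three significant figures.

Isothermal ⇒ ΔU = 0, so Q = W = nRT ln(V₂/V₁).
Q = (2.38)(8.314)(582) ln(11.6/27.3) = 11516 × -0.8559 = -9857 J.

Q ≈ -9.86 kJ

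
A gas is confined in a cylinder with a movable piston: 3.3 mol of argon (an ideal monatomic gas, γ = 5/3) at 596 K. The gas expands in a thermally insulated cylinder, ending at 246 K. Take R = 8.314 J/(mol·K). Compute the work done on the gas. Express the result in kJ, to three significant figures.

Adiabatic ⇒ Q = 0, so W_by = −ΔU = nCᵥ(T₁ − T₂).
Cᵥ = 3R/2 = 12.47 J/(mol·K).
W = (3.3)(12.47)(596 − 246) = 14404 J.
Work on gas = −W_by = -14404 J.

W ≈ -14.4 kJ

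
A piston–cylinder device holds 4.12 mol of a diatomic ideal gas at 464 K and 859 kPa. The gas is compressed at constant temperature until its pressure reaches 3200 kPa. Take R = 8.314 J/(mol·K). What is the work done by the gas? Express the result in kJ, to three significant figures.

Isothermal process: W = nRT ln(V₂/V₁) = nRT ln(P₁/P₂).
W = (4.12)(8.314)(464) × ln(859/3200)
  = 15894 × ln(0.2684) = 15894 × -1.315
W_by_gas = -20902 J.

W ≈ -20.9 kJ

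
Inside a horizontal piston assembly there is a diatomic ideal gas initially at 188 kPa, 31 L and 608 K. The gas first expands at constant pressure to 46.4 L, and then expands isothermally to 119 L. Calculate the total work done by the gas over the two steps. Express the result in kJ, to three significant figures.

Step 1 (isobaric): W = PΔV = (188 kPa)(46.4 − 31 L) = 2895 J.
After step 1: P = 188 kPa, V = 46.4 L, T = 910 K.
Step 2 (isothermal): W = P₁V₁ ln(V₂/V₁) = (8723) ln(119/46.4) = 8216 J.
W_total = 2895 + 8216 = 11111 J.

W_total ≈ 11.1 kJ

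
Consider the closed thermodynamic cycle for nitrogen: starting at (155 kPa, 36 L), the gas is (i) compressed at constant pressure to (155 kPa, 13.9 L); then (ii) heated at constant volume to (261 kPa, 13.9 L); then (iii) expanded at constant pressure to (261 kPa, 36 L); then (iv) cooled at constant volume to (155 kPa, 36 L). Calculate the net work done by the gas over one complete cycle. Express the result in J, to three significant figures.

Constant-volume legs do no work.
W(i) = (155)(13.9 − 36) = -3426 J; W(iii) = (261)(36 − 13.9) = 5768 J.
W_net = -3426 + 5768 = 2343 J (the clockwise enclosed area).

W_net ≈ 2340 J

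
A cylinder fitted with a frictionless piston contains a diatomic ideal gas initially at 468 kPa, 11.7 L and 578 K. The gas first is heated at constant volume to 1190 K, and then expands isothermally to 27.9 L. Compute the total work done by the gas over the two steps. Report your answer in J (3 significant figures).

Step 1 (isochoric): W = 0 (constant volume).
After step 1: P = 963.5 kPa (V unchanged).
Step 2 (isothermal): W = P₁V₁ ln(V₂/V₁) = (11273) ln(27.9/11.7) = 9797 J.
W_total = 0 + 9797 = 9797 J.

W_total ≈ 9800 J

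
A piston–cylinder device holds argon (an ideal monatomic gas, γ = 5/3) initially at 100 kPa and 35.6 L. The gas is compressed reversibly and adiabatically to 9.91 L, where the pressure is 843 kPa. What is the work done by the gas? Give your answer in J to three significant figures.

Adiabatic: W = (P₁V₁ − P₂V₂)/(γ − 1) with γ = 5/3.
P₁V₁ = 3560 J, P₂V₂ = 8354 J.
W = (3560 − 8354) / 0.6667 = -7191 J.

W ≈ -7190 J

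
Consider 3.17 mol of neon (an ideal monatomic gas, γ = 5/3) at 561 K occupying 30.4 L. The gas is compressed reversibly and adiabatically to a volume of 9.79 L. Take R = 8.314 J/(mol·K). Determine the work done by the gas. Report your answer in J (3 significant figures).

W ≈ -25000 J

Adiabatic: TV^(γ−1) = const with γ = 5/3.
T₂ = T₁ (V₁/V₂)^(γ−1) = 561 × (30.4/9.79)^0.667 = 561 × 2.128 = 1194 K.
W_by = nCᵥ(T₁ − T₂) = (3.17)(12.47)(561 − 1194) = -25027 J.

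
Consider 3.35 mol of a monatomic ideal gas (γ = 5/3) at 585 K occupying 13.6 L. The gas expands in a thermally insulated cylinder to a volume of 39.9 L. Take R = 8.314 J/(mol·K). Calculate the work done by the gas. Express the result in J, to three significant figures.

Adiabatic: TV^(γ−1) = const with γ = 5/3.
T₂ = T₁ (V₁/V₂)^(γ−1) = 585 × (13.6/39.9)^0.667 = 585 × 0.488 = 285.5 K.
W_by = nCᵥ(T₁ − T₂) = (3.35)(12.47)(585 − 285.5) = 12514 J.

W ≈ 12500 J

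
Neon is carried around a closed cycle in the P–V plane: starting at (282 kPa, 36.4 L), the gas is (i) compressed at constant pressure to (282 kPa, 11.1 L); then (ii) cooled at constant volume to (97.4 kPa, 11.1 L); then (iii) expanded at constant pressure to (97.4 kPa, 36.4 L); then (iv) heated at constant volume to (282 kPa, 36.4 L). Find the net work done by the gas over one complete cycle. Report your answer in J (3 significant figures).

Constant-volume legs do no work.
W(i) = (282)(11.1 − 36.4) = -7135 J; W(iii) = (97.4)(36.4 − 11.1) = 2464 J.
W_net = -7135 + 2464 = -4670 J (the counter-clockwise enclosed area).

W_net ≈ -4670 J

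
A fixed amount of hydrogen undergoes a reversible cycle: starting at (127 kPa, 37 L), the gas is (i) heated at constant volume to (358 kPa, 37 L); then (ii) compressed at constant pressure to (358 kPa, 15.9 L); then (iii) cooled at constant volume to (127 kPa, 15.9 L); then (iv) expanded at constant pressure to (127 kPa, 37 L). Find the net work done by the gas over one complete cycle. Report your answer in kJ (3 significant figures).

W_net ≈ -4.87 kJ

Constant-volume legs do no work.
W(ii) = (358)(15.9 − 37) = -7554 J; W(iv) = (127)(37 − 15.9) = 2680 J.
W_net = -7554 + 2680 = -4874 J (the counter-clockwise enclosed area).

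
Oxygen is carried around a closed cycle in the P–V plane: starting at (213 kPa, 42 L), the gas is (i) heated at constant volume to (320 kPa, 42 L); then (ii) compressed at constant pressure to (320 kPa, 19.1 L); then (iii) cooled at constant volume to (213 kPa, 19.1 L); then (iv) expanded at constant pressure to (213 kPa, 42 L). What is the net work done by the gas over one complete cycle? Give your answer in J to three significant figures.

W_net ≈ -2450 J

Constant-volume legs do no work.
W(ii) = (320)(19.1 − 42) = -7328 J; W(iv) = (213)(42 − 19.1) = 4878 J.
W_net = -7328 + 4878 = -2450 J (the counter-clockwise enclosed area).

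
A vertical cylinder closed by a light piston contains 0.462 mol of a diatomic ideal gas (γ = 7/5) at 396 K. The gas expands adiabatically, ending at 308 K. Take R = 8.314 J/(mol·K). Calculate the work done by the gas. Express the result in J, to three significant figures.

Adiabatic ⇒ Q = 0, so W_by = −ΔU = nCᵥ(T₁ − T₂).
Cᵥ = 5R/2 = 20.79 J/(mol·K).
W = (0.462)(20.79)(396 − 308) = 845 J.

W ≈ 845 J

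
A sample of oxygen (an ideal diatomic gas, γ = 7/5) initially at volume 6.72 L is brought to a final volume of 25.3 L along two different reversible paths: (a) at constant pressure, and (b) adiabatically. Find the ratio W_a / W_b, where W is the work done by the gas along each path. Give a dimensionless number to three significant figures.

W_a / W_b ≈ 2.69

Path (a) isobaric: W = P₁(V₂ − V₁) → W_a/(P₁V₁) = 2.765.
Path (b) adiabatic: W = P₁V₁(1 − (V₁/V₂)^(γ−1))/(γ−1) → W_b/(P₁V₁) = 1.029.
W_a / W_b = 2.765 / 1.029 = 2.687.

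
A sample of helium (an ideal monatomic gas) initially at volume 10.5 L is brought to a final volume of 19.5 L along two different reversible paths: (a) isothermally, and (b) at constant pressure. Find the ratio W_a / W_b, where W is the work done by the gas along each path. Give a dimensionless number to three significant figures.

Path (a) isothermal: W = P₁V₁ ln(V₂/V₁) → W_a/(P₁V₁) = 0.619.
Path (b) isobaric: W = P₁(V₂ − V₁) → W_b/(P₁V₁) = 0.8571.
W_a / W_b = 0.619 / 0.8571 = 0.7222.

W_a / W_b ≈ 0.722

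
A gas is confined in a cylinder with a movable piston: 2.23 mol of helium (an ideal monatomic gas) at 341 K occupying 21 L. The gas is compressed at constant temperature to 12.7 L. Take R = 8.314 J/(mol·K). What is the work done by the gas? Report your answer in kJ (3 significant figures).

W ≈ -3.18 kJ

Isothermal: W = nRT ln(V₂/V₁).
W = (2.23)(8.314)(341) × ln(12.7/21)
  = 6322 × -0.5029
W_by_gas = -3180 J.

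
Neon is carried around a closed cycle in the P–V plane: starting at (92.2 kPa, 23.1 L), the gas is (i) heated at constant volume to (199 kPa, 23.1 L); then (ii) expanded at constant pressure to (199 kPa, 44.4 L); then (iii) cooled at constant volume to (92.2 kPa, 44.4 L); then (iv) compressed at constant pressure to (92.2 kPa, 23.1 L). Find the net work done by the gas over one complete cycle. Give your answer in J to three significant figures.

W_net ≈ 2270 J

Constant-volume legs do no work.
W(ii) = (199)(44.4 − 23.1) = 4239 J; W(iv) = (92.2)(23.1 − 44.4) = -1964 J.
W_net = 4239 − 1964 = 2275 J (the clockwise enclosed area).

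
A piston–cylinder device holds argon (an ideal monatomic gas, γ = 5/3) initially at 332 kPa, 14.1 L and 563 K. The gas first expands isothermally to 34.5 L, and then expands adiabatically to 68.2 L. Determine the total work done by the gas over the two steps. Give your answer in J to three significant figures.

W_total ≈ 6750 J

Step 1 (isothermal): W = P₁V₁ ln(V₂/V₁) = (4681) ln(34.5/14.1) = 4189 J.
After step 1: P = 135.7 kPa, V = 34.5 L, T = 563 K.
Step 2 (adiabatic): W = (P₁V₁ − P₂V₂)/(γ−1) = (4681 − 2972)/0.667 = 2564 J.
W_total = 4189 + 2564 = 6752 J.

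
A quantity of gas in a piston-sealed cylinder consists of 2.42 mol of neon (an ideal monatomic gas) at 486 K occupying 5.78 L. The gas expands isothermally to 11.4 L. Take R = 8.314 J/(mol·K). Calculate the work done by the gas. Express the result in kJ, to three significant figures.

W ≈ 6.64 kJ

Isothermal: W = nRT ln(V₂/V₁).
W = (2.42)(8.314)(486) × ln(11.4/5.78)
  = 9778 × 0.6792
W_by_gas = 6641 J.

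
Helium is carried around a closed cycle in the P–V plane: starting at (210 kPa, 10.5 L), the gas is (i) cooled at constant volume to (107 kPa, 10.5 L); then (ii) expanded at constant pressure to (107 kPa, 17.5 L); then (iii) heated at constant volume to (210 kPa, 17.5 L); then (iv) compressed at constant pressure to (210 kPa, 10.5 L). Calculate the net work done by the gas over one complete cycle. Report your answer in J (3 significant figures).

Constant-volume legs do no work.
W(ii) = (107)(17.5 − 10.5) = 749 J; W(iv) = (210)(10.5 − 17.5) = -1470 J.
W_net = 749 − 1470 = -721 J (the counter-clockwise enclosed area).

W_net ≈ -721 J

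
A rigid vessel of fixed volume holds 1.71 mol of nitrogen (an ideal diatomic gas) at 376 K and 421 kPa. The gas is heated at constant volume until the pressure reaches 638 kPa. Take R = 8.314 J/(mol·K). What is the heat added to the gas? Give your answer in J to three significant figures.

Constant volume ⇒ W = 0, so Q = ΔU = nCᵥΔT with Cᵥ = 5R/2 = 20.79 J/(mol·K).
At constant V, T₂/T₁ = P₂/P₁ ⇒ ΔT = T₁(P₂/P₁ − 1) = 376·(638/421 − 1) = 193.8 K.
ΔU = (1.71)(20.79)(193.8) = 6888 J.

Q ≈ 6890 J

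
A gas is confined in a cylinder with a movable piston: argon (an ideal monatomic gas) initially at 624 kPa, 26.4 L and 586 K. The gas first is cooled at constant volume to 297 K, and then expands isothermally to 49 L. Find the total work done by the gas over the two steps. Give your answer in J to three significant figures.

Step 1 (isochoric): W = 0 (constant volume).
After step 1: P = 316.3 kPa (V unchanged).
Step 2 (isothermal): W = P₁V₁ ln(V₂/V₁) = (8349) ln(49/26.4) = 5164 J.
W_total = 0 + 5164 = 5164 J.

W_total ≈ 5160 J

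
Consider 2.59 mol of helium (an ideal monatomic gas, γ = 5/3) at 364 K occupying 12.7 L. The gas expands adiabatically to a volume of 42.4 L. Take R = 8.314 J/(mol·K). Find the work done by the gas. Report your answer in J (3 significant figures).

W ≈ 6490 J

Adiabatic: TV^(γ−1) = const with γ = 5/3.
T₂ = T₁ (V₁/V₂)^(γ−1) = 364 × (12.7/42.4)^0.667 = 364 × 0.4477 = 163 K.
W_by = nCᵥ(T₁ − T₂) = (2.59)(12.47)(364 − 163) = 6494 J.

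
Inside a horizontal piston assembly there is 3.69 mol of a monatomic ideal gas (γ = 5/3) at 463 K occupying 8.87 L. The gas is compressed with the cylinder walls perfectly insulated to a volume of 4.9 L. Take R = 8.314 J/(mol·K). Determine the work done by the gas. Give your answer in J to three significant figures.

W ≈ -10300 J

Adiabatic: TV^(γ−1) = const with γ = 5/3.
T₂ = T₁ (V₁/V₂)^(γ−1) = 463 × (8.87/4.9)^0.667 = 463 × 1.485 = 687.7 K.
W_by = nCᵥ(T₁ − T₂) = (3.69)(12.47)(463 − 687.7) = -10340 J.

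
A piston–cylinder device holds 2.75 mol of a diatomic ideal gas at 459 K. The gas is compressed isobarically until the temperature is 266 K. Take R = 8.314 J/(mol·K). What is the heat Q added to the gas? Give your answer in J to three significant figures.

Q ≈ -15400 J

Isobaric: W = nRΔT = (2.75)(8.314)(-193) = -4413 J.
ΔU = nCᵥΔT with Cᵥ = 5R/2: ΔU = (2.75)(20.79)(-193) = -11032 J.
Q = ΔU + W = -11032 − 4413 = -15444 J.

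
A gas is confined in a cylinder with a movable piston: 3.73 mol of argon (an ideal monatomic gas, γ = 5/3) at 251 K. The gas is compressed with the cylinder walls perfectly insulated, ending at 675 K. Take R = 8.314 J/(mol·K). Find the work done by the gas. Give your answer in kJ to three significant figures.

Adiabatic ⇒ Q = 0, so W_by = −ΔU = nCᵥ(T₁ − T₂).
Cᵥ = 3R/2 = 12.47 J/(mol·K).
W = (3.73)(12.47)(251 − 675) = -19723 J.

W ≈ -19.7 kJ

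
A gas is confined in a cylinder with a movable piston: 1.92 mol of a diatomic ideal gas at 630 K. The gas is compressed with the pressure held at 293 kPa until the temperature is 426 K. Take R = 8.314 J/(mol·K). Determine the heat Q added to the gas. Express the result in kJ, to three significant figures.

Isobaric: W = nRΔT = (1.92)(8.314)(-204) = -3256 J.
ΔU = nCᵥΔT with Cᵥ = 5R/2: ΔU = (1.92)(20.79)(-204) = -8141 J.
Q = ΔU + W = -8141 − 3256 = -11397 J.

Q ≈ -11.4 kJ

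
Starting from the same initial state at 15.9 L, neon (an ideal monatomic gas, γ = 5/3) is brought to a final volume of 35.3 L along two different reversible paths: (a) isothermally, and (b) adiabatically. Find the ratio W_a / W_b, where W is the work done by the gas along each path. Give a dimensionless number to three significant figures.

Path (a) isothermal: W = P₁V₁ ln(V₂/V₁) → W_a/(P₁V₁) = 0.7976.
Path (b) adiabatic: W = P₁V₁(1 − (V₁/V₂)^(γ−1))/(γ−1) → W_b/(P₁V₁) = 0.6186.
W_a / W_b = 0.7976 / 0.6186 = 1.289.

W_a / W_b ≈ 1.29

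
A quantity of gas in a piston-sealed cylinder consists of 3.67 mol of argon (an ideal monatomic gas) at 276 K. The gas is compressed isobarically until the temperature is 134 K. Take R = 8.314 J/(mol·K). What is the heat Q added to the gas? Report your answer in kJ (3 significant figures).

Isobaric: W = nRΔT = (3.67)(8.314)(-142) = -4333 J.
ΔU = nCᵥΔT with Cᵥ = 3R/2: ΔU = (3.67)(12.47)(-142) = -6499 J.
Q = ΔU + W = -6499 − 4333 = -10832 J.

Q ≈ -10.8 kJ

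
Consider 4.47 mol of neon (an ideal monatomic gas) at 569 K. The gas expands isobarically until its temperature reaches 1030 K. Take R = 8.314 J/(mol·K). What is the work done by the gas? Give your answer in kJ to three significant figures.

Isobaric: W = P ΔV = nR ΔT.
W = (4.47)(8.314)(1030 − 569) = 17132 J.

W ≈ 17.1 kJ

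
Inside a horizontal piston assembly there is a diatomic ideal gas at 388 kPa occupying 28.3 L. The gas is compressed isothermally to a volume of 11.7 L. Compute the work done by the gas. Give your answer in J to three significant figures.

W ≈ -9700 J

Isothermal: W = nRT ln(V₂/V₁) = P₁V₁ ln(V₂/V₁).
P₁V₁ = (388 kPa)(28.3 L) = 10980 J.
W = 10980 × ln(11.7/28.3) = 10980 × -0.8833
W_by_gas = -9699 J.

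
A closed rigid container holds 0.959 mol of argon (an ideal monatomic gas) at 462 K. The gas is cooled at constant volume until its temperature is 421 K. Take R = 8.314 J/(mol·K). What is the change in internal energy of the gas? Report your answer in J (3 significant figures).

ΔU ≈ -490 J

Constant volume ⇒ W = 0, so Q = ΔU = nCᵥΔT with Cᵥ = 3R/2 = 12.47 J/(mol·K).
ΔU = (0.959)(12.47)(421 − 462) = -490.3 J.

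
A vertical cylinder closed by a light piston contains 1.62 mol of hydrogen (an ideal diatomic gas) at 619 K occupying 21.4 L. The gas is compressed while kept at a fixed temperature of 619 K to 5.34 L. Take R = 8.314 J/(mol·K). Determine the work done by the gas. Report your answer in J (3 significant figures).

Isothermal: W = nRT ln(V₂/V₁).
W = (1.62)(8.314)(619) × ln(5.34/21.4)
  = 8337 × -1.388
W_by_gas = -11573 J.

W ≈ -11600 J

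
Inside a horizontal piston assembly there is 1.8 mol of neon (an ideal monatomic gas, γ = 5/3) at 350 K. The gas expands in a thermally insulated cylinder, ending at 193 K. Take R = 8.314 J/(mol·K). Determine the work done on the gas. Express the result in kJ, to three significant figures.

W ≈ -3.52 kJ

Adiabatic ⇒ Q = 0, so W_by = −ΔU = nCᵥ(T₁ − T₂).
Cᵥ = 3R/2 = 12.47 J/(mol·K).
W = (1.8)(12.47)(350 − 193) = 3524 J.
Work on gas = −W_by = -3524 J.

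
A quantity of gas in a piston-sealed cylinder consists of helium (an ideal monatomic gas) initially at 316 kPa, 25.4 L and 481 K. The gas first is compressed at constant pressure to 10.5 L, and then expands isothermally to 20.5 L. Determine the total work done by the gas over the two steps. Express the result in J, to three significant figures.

Step 1 (isobaric): W = PΔV = (316 kPa)(10.5 − 25.4 L) = -4708 J.
After step 1: P = 316 kPa, V = 10.5 L, T = 198.8 K.
Step 2 (isothermal): W = P₁V₁ ln(V₂/V₁) = (3318) ln(20.5/10.5) = 2220 J.
W_total = -4708 + 2220 = -2488 J.

W_total ≈ -2490 J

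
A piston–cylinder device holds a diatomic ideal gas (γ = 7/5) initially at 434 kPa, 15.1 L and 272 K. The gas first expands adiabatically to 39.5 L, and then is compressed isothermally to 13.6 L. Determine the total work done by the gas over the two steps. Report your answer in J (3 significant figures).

Step 1 (adiabatic): W = (P₁V₁ − P₂V₂)/(γ−1) = (6553 − 4461)/0.4 = 5231 J.
After step 1: P = 112.9 kPa, V = 39.5 L, T = 185.1 K.
Step 2 (isothermal): W = P₁V₁ ln(V₂/V₁) = (4461) ln(13.6/39.5) = -4756 J.
W_total = 5231 − 4756 = 475 J.

W_total ≈ 475 J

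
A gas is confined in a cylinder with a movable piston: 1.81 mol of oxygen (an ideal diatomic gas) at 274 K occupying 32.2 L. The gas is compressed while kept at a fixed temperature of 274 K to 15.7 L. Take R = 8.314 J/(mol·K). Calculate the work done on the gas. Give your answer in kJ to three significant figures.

W ≈ 2.96 kJ

Isothermal: W = nRT ln(V₂/V₁).
W = (1.81)(8.314)(274) × ln(15.7/32.2)
  = 4123 × -0.7183
W_by_gas = -2962 J; work on gas = −W_by = 2962 J.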